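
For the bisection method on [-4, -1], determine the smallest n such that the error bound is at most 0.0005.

We need (b-a)/2^n ≤ 0.0005
(-1 - (-4))/2^n ≤ 0.0005
3/2^n ≤ 0.0005
2^n ≥ 6000
n ≥ log₂(6000) = 12.55
n ≥ 13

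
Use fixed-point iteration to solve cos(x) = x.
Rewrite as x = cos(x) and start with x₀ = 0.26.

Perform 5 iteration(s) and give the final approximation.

Equation: cos(x) = x
Fixed-point form: x = cos(x)
x₀ = 0.26

x_1 = g(0.260000) = 0.966390
x_2 = g(0.966390) = 0.568274
x_3 = g(0.568274) = 0.842831
x_4 = g(0.842831) = 0.665352
x_5 = g(0.665352) = 0.786700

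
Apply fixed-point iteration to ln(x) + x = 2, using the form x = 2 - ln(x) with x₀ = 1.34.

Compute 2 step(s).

Equation: ln(x) + x = 2
Fixed-point form: x = 2 - ln(x)
x₀ = 1.34

x_1 = g(1.340000) = 1.707330
x_2 = g(1.707330) = 1.465069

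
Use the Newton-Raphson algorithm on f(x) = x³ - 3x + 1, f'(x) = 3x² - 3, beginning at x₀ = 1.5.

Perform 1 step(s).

f(x) = x³ - 3x + 1
f'(x) = 3x² - 3
x₀ = 1.5

Newton-Raphson formula: x_{n+1} = x_n - f(x_n)/f'(x_n)

Iteration 1:
  f(1.500000) = -0.125000
  f'(1.500000) = 3.750000
  x_1 = 1.500000 - (-0.125000)/3.750000 = 1.533333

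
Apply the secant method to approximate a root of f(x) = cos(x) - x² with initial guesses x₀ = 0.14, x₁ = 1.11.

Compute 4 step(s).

f(x) = cos(x) - x²
x₀ = 0.14, x₁ = 1.11

Secant formula: x_{n+1} = x_n - f(x_n)(x_n - x_{n-1})/(f(x_n) - f(x_{n-1}))

Iteration 1:
  f(0.140000) = 0.970616
  f(1.110000) = -0.787438
  x_2 = 1.110000 - (-0.787438)×(1.110000 - 0.140000)/(-0.787438 - 0.970616)
       = 0.675534
Iteration 2:
  f(1.110000) = -0.787438
  f(0.675534) = 0.324027
  x_3 = 0.675534 - 0.324027×(0.675534 - 1.110000)/(0.324027 - (-0.787438))
       = 0.802194
Iteration 3:
  f(0.675534) = 0.324027
  f(0.802194) = 0.051615
  x_4 = 0.802194 - 0.051615×(0.802194 - 0.675534)/(0.051615 - 0.324027)
       = 0.826193
Iteration 4:
  f(0.802194) = 0.051615
  f(0.826193) = -0.004915
  x_5 = 0.826193 - (-0.004915)×(0.826193 - 0.802194)/(-0.004915 - 0.051615)
       = 0.824107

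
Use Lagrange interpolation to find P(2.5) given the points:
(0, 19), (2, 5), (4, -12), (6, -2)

Lagrange interpolation formula:
P(x) = Σ yᵢ × Lᵢ(x)
where Lᵢ(x) = Π_{j≠i} (x - xⱼ)/(xᵢ - xⱼ)

L_0(2.5) = (2.5 - 2)/(0 - 2) × (2.5 - 4)/(0 - 4) × (2.5 - 6)/(0 - 6) = -0.054688
L_1(2.5) = (2.5 - 0)/(2 - 0) × (2.5 - 4)/(2 - 4) × (2.5 - 6)/(2 - 6) = 0.820312
L_2(2.5) = (2.5 - 0)/(4 - 0) × (2.5 - 2)/(4 - 2) × (2.5 - 6)/(4 - 6) = 0.273438
L_3(2.5) = (2.5 - 0)/(6 - 0) × (2.5 - 2)/(6 - 2) × (2.5 - 4)/(6 - 4) = -0.039062

P(2.5) = 19×L_0(2.5) + 5×L_1(2.5) + (-12)×L_2(2.5) + (-2)×L_3(2.5)
P(2.5) = -0.140625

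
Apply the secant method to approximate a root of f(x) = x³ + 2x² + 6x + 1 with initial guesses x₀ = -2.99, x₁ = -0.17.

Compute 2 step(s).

f(x) = x³ + 2x² + 6x + 1
x₀ = -2.99, x₁ = -0.17

Secant formula: x_{n+1} = x_n - f(x_n)(x_n - x_{n-1})/(f(x_n) - f(x_{n-1}))

Iteration 1:
  f(-2.990000) = -25.790699
  f(-0.170000) = 0.032887
  x_2 = -0.170000 - 0.032887×(-0.170000 - (-2.990000))/(0.032887 - (-25.790699))
       = -0.173591
Iteration 2:
  f(-0.170000) = 0.032887
  f(-0.173591) = 0.013489
  x_3 = -0.173591 - 0.013489×(-0.173591 - (-0.170000))/(0.013489 - 0.032887)
       = -0.176089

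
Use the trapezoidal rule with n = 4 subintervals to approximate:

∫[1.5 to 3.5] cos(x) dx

f(x) = cos(x)
a = 1.5, b = 3.5, n = 4
h = (b - a)/n = 0.500000

Trapezoidal rule: (h/2)[f(x₀) + 2f(x₁) + 2f(x₂) + ... + f(xₙ)]

x_0 = 1.5000, f(x_0) = 0.070737, coefficient = 1
x_1 = 2.0000, f(x_1) = -0.416147, coefficient = 2
x_2 = 2.5000, f(x_2) = -0.801144, coefficient = 2
x_3 = 3.0000, f(x_3) = -0.989992, coefficient = 2
x_4 = 3.5000, f(x_4) = -0.936457, coefficient = 1

I ≈ (0.500000/2) × -5.280285 = -1.320071
Exact value: -1.348278
Error: 0.028207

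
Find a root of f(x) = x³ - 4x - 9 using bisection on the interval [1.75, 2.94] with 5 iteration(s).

f(x) = x³ - 4x - 9
Initial interval: [1.75, 2.94]

Iteration 1:
  c_1 = (1.750000 + 2.940000)/2 = 2.345000
  f(c_1) = f(2.345000) = -5.484786
  f(a) × f(c) ≥ 0, new interval: [2.345000, 2.940000]
Iteration 2:
  c_2 = (2.345000 + 2.940000)/2 = 2.642500
  f(c_2) = f(2.642500) = -1.117934
  f(a) × f(c) ≥ 0, new interval: [2.642500, 2.940000]
Iteration 3:
  c_3 = (2.642500 + 2.940000)/2 = 2.791250
  f(c_3) = f(2.791250) = 1.581842
  f(a) × f(c) < 0, new interval: [2.642500, 2.791250]
Iteration 4:
  c_4 = (2.642500 + 2.791250)/2 = 2.716875
  f(c_4) = f(2.716875) = 0.186868
  f(a) × f(c) < 0, new interval: [2.642500, 2.716875]
Iteration 5:
  c_5 = (2.642500 + 2.716875)/2 = 2.679688
  f(c_5) = f(2.679688) = -0.476651
  f(a) × f(c) ≥ 0, new interval: [2.679688, 2.716875]

After 5 iteration(s), the approximation is c_5 = 2.679688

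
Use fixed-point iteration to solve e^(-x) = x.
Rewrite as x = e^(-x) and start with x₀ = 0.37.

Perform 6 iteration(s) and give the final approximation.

Equation: e^(-x) = x
Fixed-point form: x = e^(-x)
x₀ = 0.37

x_1 = g(0.370000) = 0.690734
x_2 = g(0.690734) = 0.501208
x_3 = g(0.501208) = 0.605798
x_4 = g(0.605798) = 0.545639
x_5 = g(0.545639) = 0.579472
x_6 = g(0.579472) = 0.560194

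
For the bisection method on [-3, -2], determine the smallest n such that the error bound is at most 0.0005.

We need (b-a)/2^n ≤ 0.0005
(-2 - (-3))/2^n ≤ 0.0005
1/2^n ≤ 0.0005
2^n ≥ 2000
n ≥ log₂(2000) = 10.97
n ≥ 11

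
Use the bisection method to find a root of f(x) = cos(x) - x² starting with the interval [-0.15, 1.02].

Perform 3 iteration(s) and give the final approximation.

f(x) = cos(x) - x²
Initial interval: [-0.15, 1.02]

Iteration 1:
  c_1 = (-0.150000 + 1.020000)/2 = 0.435000
  f(c_1) = f(0.435000) = 0.717645
  f(a) × f(c) ≥ 0, new interval: [0.435000, 1.020000]
Iteration 2:
  c_2 = (0.435000 + 1.020000)/2 = 0.727500
  f(c_2) = f(0.727500) = 0.217583
  f(a) × f(c) ≥ 0, new interval: [0.727500, 1.020000]
Iteration 3:
  c_3 = (0.727500 + 1.020000)/2 = 0.873750
  f(c_3) = f(0.873750) = -0.121483
  f(a) × f(c) < 0, new interval: [0.727500, 0.873750]

After 3 iteration(s), the approximation is c_3 = 0.873750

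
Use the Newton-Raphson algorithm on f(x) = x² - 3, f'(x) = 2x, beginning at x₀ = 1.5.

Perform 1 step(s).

f(x) = x² - 3
f'(x) = 2x
x₀ = 1.5

Newton-Raphson formula: x_{n+1} = x_n - f(x_n)/f'(x_n)

Iteration 1:
  f(1.500000) = -0.750000
  f'(1.500000) = 3.000000
  x_1 = 1.500000 - (-0.750000)/3.000000 = 1.750000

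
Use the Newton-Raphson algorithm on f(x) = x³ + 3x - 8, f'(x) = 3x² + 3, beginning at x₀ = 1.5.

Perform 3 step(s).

f(x) = x³ + 3x - 8
f'(x) = 3x² + 3
x₀ = 1.5

Newton-Raphson formula: x_{n+1} = x_n - f(x_n)/f'(x_n)

Iteration 1:
  f(1.500000) = -0.125000
  f'(1.500000) = 9.750000
  x_1 = 1.500000 - (-0.125000)/9.750000 = 1.512821
Iteration 2:
  f(1.512821) = 0.000742
  f'(1.512821) = 9.865878
  x_2 = 1.512821 - 0.000742/9.865878 = 1.512745
Iteration 3:
  f(1.512745) = 0.000000
  f'(1.512745) = 9.865195
  x_3 = 1.512745 - 0.000000/9.865195 = 1.512745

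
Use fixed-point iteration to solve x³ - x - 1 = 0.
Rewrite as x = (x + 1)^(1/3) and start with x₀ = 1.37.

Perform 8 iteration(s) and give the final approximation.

Equation: x³ - x - 1 = 0
Fixed-point form: x = (x + 1)^(1/3)
x₀ = 1.37

x_1 = g(1.370000) = 1.333264
x_2 = g(1.333264) = 1.326339
x_3 = g(1.326339) = 1.325026
x_4 = g(1.325026) = 1.324776
x_5 = g(1.324776) = 1.324729
x_6 = g(1.324729) = 1.324720
x_7 = g(1.324720) = 1.324718
x_8 = g(1.324718) = 1.324718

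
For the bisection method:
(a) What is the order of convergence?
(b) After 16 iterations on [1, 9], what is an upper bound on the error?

(a) Bisection has linear (order 1) convergence; the error is halved each step.

(b) Error bound = (b-a)/2^n = (9 - 1)/2^{16}
    = 8/2^{16}

(a) 1 (linear); (b) error ≤ 1.22e-04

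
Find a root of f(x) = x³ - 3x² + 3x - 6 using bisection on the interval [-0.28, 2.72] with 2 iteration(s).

f(x) = x³ - 3x² + 3x - 6
Initial interval: [-0.28, 2.72]

Iteration 1:
  c_1 = (-0.280000 + 2.720000)/2 = 1.220000
  f(c_1) = f(1.220000) = -4.989352
  f(a) × f(c) ≥ 0, new interval: [1.220000, 2.720000]
Iteration 2:
  c_2 = (1.220000 + 2.720000)/2 = 1.970000
  f(c_2) = f(1.970000) = -4.087327
  f(a) × f(c) ≥ 0, new interval: [1.970000, 2.720000]

After 2 iteration(s), the approximation is c_2 = 1.970000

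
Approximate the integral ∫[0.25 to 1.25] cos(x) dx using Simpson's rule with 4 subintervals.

f(x) = cos(x)
a = 0.25, b = 1.25, n = 4
h = (b - a)/n = 0.250000

Simpson's rule: (h/3)[f(x₀) + 4f(x₁) + 2f(x₂) + ... + f(xₙ)]

x_0 = 0.2500, f(x_0) = 0.968912, coefficient = 1
x_1 = 0.5000, f(x_1) = 0.877583, coefficient = 4
x_2 = 0.7500, f(x_2) = 0.731689, coefficient = 2
x_3 = 1.0000, f(x_3) = 0.540302, coefficient = 4
x_4 = 1.2500, f(x_4) = 0.315322, coefficient = 1

I ≈ (0.250000/3) × 8.419152 = 0.701596
Exact value: 0.701581
Error: 0.000015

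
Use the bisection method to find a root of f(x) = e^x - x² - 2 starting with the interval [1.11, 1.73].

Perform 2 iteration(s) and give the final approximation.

f(x) = e^x - x² - 2
Initial interval: [1.11, 1.73]

Iteration 1:
  c_1 = (1.110000 + 1.730000)/2 = 1.420000
  f(c_1) = f(1.420000) = 0.120720
  f(a) × f(c) < 0, new interval: [1.110000, 1.420000]
Iteration 2:
  c_2 = (1.110000 + 1.420000)/2 = 1.265000
  f(c_2) = f(1.265000) = -0.057132
  f(a) × f(c) ≥ 0, new interval: [1.265000, 1.420000]

After 2 iteration(s), the approximation is c_2 = 1.265000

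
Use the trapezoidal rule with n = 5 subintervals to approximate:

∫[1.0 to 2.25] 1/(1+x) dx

f(x) = 1/(1+x)
a = 1.0, b = 2.25, n = 5
h = (b - a)/n = 0.250000

Trapezoidal rule: (h/2)[f(x₀) + 2f(x₁) + 2f(x₂) + ... + f(xₙ)]

x_0 = 1.0000, f(x_0) = 0.500000, coefficient = 1
x_1 = 1.2500, f(x_1) = 0.444444, coefficient = 2
x_2 = 1.5000, f(x_2) = 0.400000, coefficient = 2
x_3 = 1.7500, f(x_3) = 0.363636, coefficient = 2
x_4 = 2.0000, f(x_4) = 0.333333, coefficient = 2
x_5 = 2.2500, f(x_5) = 0.307692, coefficient = 1

I ≈ (0.250000/2) × 3.890521 = 0.486315
Exact value: 0.485508
Error: 0.000807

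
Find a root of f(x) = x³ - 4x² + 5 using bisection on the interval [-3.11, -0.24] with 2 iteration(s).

f(x) = x³ - 4x² + 5
Initial interval: [-3.11, -0.24]

Iteration 1:
  c_1 = (-3.110000 + (-0.240000))/2 = -1.675000
  f(c_1) = f(-1.675000) = -10.921922
  f(a) × f(c) ≥ 0, new interval: [-1.675000, -0.240000]
Iteration 2:
  c_2 = (-1.675000 + (-0.240000))/2 = -0.957500
  f(c_2) = f(-0.957500) = 0.454933
  f(a) × f(c) < 0, new interval: [-1.675000, -0.957500]

After 2 iteration(s), the approximation is c_2 = -0.957500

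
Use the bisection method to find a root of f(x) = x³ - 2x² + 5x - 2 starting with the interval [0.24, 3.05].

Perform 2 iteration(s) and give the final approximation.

f(x) = x³ - 2x² + 5x - 2
Initial interval: [0.24, 3.05]

Iteration 1:
  c_1 = (0.240000 + 3.050000)/2 = 1.645000
  f(c_1) = f(1.645000) = 5.264361
  f(a) × f(c) < 0, new interval: [0.240000, 1.645000]
Iteration 2:
  c_2 = (0.240000 + 1.645000)/2 = 0.942500
  f(c_2) = f(0.942500) = 1.773116
  f(a) × f(c) < 0, new interval: [0.240000, 0.942500]

After 2 iteration(s), the approximation is c_2 = 0.942500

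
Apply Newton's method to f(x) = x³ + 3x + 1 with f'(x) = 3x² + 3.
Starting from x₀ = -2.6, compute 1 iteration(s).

f(x) = x³ + 3x + 1
f'(x) = 3x² + 3
x₀ = -2.6

Newton-Raphson formula: x_{n+1} = x_n - f(x_n)/f'(x_n)

Iteration 1:
  f(-2.600000) = -24.376000
  f'(-2.600000) = 23.280000
  x_1 = -2.600000 - (-24.376000)/23.280000 = -1.552921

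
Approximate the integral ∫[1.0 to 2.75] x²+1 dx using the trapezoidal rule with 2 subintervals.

f(x) = x²+1
a = 1.0, b = 2.75, n = 2
h = (b - a)/n = 0.875000

Trapezoidal rule: (h/2)[f(x₀) + 2f(x₁) + 2f(x₂) + ... + f(xₙ)]

x_0 = 1.0000, f(x_0) = 2.000000, coefficient = 1
x_1 = 1.8750, f(x_1) = 4.515625, coefficient = 2
x_2 = 2.7500, f(x_2) = 8.562500, coefficient = 1

I ≈ (0.875000/2) × 19.593750 = 8.572266
Exact value: 8.348958
Error: 0.223307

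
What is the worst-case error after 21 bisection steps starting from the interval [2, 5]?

Bisection error bound: |error| ≤ (b-a)/2^n
|error| ≤ (5 - 2)/2^21 = 3/2^21
|error| ≤ 0.0000014305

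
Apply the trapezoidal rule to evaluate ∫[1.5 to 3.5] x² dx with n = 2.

f(x) = x²
a = 1.5, b = 3.5, n = 2
h = (b - a)/n = 1.000000

Trapezoidal rule: (h/2)[f(x₀) + 2f(x₁) + 2f(x₂) + ... + f(xₙ)]

x_0 = 1.5000, f(x_0) = 2.250000, coefficient = 1
x_1 = 2.5000, f(x_1) = 6.250000, coefficient = 2
x_2 = 3.5000, f(x_2) = 12.250000, coefficient = 1

I ≈ (1.000000/2) × 27.000000 = 13.500000
Exact value: 13.166667
Error: 0.333333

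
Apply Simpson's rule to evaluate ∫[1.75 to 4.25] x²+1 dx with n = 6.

f(x) = x²+1
a = 1.75, b = 4.25, n = 6
h = (b - a)/n = 0.416667

Simpson's rule: (h/3)[f(x₀) + 4f(x₁) + 2f(x₂) + ... + f(xₙ)]

x_0 = 1.7500, f(x_0) = 4.062500, coefficient = 1
x_1 = 2.1667, f(x_1) = 5.694444, coefficient = 4
x_2 = 2.5833, f(x_2) = 7.673611, coefficient = 2
x_3 = 3.0000, f(x_3) = 10.000000, coefficient = 4
x_4 = 3.4167, f(x_4) = 12.673611, coefficient = 2
x_5 = 3.8333, f(x_5) = 15.694444, coefficient = 4
x_6 = 4.2500, f(x_6) = 19.062500, coefficient = 1

I ≈ (0.416667/3) × 189.375000 = 26.302083
Exact value: 26.302083
Error: 0.000000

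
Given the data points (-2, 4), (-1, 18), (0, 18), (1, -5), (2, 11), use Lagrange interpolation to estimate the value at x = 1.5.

Lagrange interpolation formula:
P(x) = Σ yᵢ × Lᵢ(x)
where Lᵢ(x) = Π_{j≠i} (x - xⱼ)/(xᵢ - xⱼ)

L_0(1.5) = (1.5 - (-1))/(-2 - (-1)) × (1.5 - 0)/(-2 - 0) × (1.5 - 1)/(-2 - 1) × (1.5 - 2)/(-2 - 2) = -0.039062
L_1(1.5) = (1.5 - (-2))/(-1 - (-2)) × (1.5 - 0)/(-1 - 0) × (1.5 - 1)/(-1 - 1) × (1.5 - 2)/(-1 - 2) = 0.218750
L_2(1.5) = (1.5 - (-2))/(0 - (-2)) × (1.5 - (-1))/(0 - (-1)) × (1.5 - 1)/(0 - 1) × (1.5 - 2)/(0 - 2) = -0.546875
L_3(1.5) = (1.5 - (-2))/(1 - (-2)) × (1.5 - (-1))/(1 - (-1)) × (1.5 - 0)/(1 - 0) × (1.5 - 2)/(1 - 2) = 1.093750
L_4(1.5) = (1.5 - (-2))/(2 - (-2)) × (1.5 - (-1))/(2 - (-1)) × (1.5 - 0)/(2 - 0) × (1.5 - 1)/(2 - 1) = 0.273438

P(1.5) = 4×L_0(1.5) + 18×L_1(1.5) + 18×L_2(1.5) + (-5)×L_3(1.5) + 11×L_4(1.5)
P(1.5) = -8.523438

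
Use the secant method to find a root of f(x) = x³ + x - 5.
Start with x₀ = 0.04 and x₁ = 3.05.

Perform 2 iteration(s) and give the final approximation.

f(x) = x³ + x - 5
x₀ = 0.04, x₁ = 3.05

Secant formula: x_{n+1} = x_n - f(x_n)(x_n - x_{n-1})/(f(x_n) - f(x_{n-1}))

Iteration 1:
  f(0.040000) = -4.959936
  f(3.050000) = 26.422625
  x_2 = 3.050000 - 26.422625×(3.050000 - 0.040000)/(26.422625 - (-4.959936))
       = 0.515723
Iteration 2:
  f(3.050000) = 26.422625
  f(0.515723) = -4.347110
  x_3 = 0.515723 - (-4.347110)×(0.515723 - 3.050000)/(-4.347110 - 26.422625)
       = 0.873763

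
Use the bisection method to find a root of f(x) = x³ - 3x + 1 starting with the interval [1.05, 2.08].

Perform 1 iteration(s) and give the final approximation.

f(x) = x³ - 3x + 1
Initial interval: [1.05, 2.08]

Iteration 1:
  c_1 = (1.050000 + 2.080000)/2 = 1.565000
  f(c_1) = f(1.565000) = 0.138037
  f(a) × f(c) < 0, new interval: [1.050000, 1.565000]

After 1 iteration(s), the approximation is c_1 = 1.565000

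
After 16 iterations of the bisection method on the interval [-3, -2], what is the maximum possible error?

Bisection error bound: |error| ≤ (b-a)/2^n
|error| ≤ (-2 - (-3))/2^16 = 1/2^16
|error| ≤ 0.0000152588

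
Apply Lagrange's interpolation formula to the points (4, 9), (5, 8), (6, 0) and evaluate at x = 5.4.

Lagrange interpolation formula:
P(x) = Σ yᵢ × Lᵢ(x)
where Lᵢ(x) = Π_{j≠i} (x - xⱼ)/(xᵢ - xⱼ)

L_0(5.4) = (5.4 - 5)/(4 - 5) × (5.4 - 6)/(4 - 6) = -0.120000
L_1(5.4) = (5.4 - 4)/(5 - 4) × (5.4 - 6)/(5 - 6) = 0.840000
L_2(5.4) = (5.4 - 4)/(6 - 4) × (5.4 - 5)/(6 - 5) = 0.280000

P(5.4) = 9×L_0(5.4) + 8×L_1(5.4) + 0×L_2(5.4)
P(5.4) = 5.640000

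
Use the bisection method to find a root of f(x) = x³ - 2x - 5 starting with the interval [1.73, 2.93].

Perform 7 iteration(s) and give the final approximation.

f(x) = x³ - 2x - 5
Initial interval: [1.73, 2.93]

Iteration 1:
  c_1 = (1.730000 + 2.930000)/2 = 2.330000
  f(c_1) = f(2.330000) = 2.989337
  f(a) × f(c) < 0, new interval: [1.730000, 2.330000]
Iteration 2:
  c_2 = (1.730000 + 2.330000)/2 = 2.030000
  f(c_2) = f(2.030000) = -0.694573
  f(a) × f(c) ≥ 0, new interval: [2.030000, 2.330000]
Iteration 3:
  c_3 = (2.030000 + 2.330000)/2 = 2.180000
  f(c_3) = f(2.180000) = 1.000232
  f(a) × f(c) < 0, new interval: [2.030000, 2.180000]
Iteration 4:
  c_4 = (2.030000 + 2.180000)/2 = 2.105000
  f(c_4) = f(2.105000) = 0.117308
  f(a) × f(c) < 0, new interval: [2.030000, 2.105000]
Iteration 5:
  c_5 = (2.030000 + 2.105000)/2 = 2.067500
  f(c_5) = f(2.067500) = -0.297355
  f(a) × f(c) ≥ 0, new interval: [2.067500, 2.105000]
Iteration 6:
  c_6 = (2.067500 + 2.105000)/2 = 2.086250
  f(c_6) = f(2.086250) = -0.092224
  f(a) × f(c) ≥ 0, new interval: [2.086250, 2.105000]
Iteration 7:
  c_7 = (2.086250 + 2.105000)/2 = 2.095625
  f(c_7) = f(2.095625) = 0.011989
  f(a) × f(c) < 0, new interval: [2.086250, 2.095625]

After 7 iteration(s), the approximation is c_7 = 2.095625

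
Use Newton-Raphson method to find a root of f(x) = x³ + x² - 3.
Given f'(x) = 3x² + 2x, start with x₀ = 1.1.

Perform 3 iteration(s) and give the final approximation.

f(x) = x³ + x² - 3
f'(x) = 3x² + 2x
x₀ = 1.1

Newton-Raphson formula: x_{n+1} = x_n - f(x_n)/f'(x_n)

Iteration 1:
  f(1.100000) = -0.459000
  f'(1.100000) = 5.830000
  x_1 = 1.100000 - (-0.459000)/5.830000 = 1.178731
Iteration 2:
  f(1.178731) = 0.027142
  f'(1.178731) = 6.525680
  x_2 = 1.178731 - 0.027142/6.525680 = 1.174571
Iteration 3:
  f(1.174571) = 0.000078
  f'(1.174571) = 6.487998
  x_3 = 1.174571 - 0.000078/6.487998 = 1.174559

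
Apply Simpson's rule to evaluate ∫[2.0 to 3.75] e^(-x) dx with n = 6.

f(x) = e^(-x)
a = 2.0, b = 3.75, n = 6
h = (b - a)/n = 0.291667

Simpson's rule: (h/3)[f(x₀) + 4f(x₁) + 2f(x₂) + ... + f(xₙ)]

x_0 = 2.0000, f(x_0) = 0.135335, coefficient = 1
x_1 = 2.2917, f(x_1) = 0.101098, coefficient = 4
x_2 = 2.5833, f(x_2) = 0.075522, coefficient = 2
x_3 = 2.8750, f(x_3) = 0.056416, coefficient = 4
x_4 = 3.1667, f(x_4) = 0.042144, coefficient = 2
x_5 = 3.4583, f(x_5) = 0.031482, coefficient = 4
x_6 = 3.7500, f(x_6) = 0.023518, coefficient = 1

I ≈ (0.291667/3) × 1.150169 = 0.111822
Exact value: 0.111818
Error: 0.000004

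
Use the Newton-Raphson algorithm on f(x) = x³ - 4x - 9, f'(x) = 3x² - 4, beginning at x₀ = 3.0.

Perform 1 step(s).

f(x) = x³ - 4x - 9
f'(x) = 3x² - 4
x₀ = 3.0

Newton-Raphson formula: x_{n+1} = x_n - f(x_n)/f'(x_n)

Iteration 1:
  f(3.000000) = 6.000000
  f'(3.000000) = 23.000000
  x_1 = 3.000000 - 6.000000/23.000000 = 2.739130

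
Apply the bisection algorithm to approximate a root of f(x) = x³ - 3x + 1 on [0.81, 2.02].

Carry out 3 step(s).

f(x) = x³ - 3x + 1
Initial interval: [0.81, 2.02]

Iteration 1:
  c_1 = (0.810000 + 2.020000)/2 = 1.415000
  f(c_1) = f(1.415000) = -0.411852
  f(a) × f(c) ≥ 0, new interval: [1.415000, 2.020000]
Iteration 2:
  c_2 = (1.415000 + 2.020000)/2 = 1.717500
  f(c_2) = f(1.717500) = 0.913792
  f(a) × f(c) < 0, new interval: [1.415000, 1.717500]
Iteration 3:
  c_3 = (1.415000 + 1.717500)/2 = 1.566250
  f(c_3) = f(1.566250) = 0.143479
  f(a) × f(c) < 0, new interval: [1.415000, 1.566250]

After 3 iteration(s), the approximation is c_3 = 1.566250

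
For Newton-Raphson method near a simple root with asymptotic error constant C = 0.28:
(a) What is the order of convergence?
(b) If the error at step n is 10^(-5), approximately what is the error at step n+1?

(a) Newton-Raphson has quadratic (order 2) convergence near simple roots.
    This means |e_{n+1}| ≈ C|e_n|².

(b) With |e_n| = 10^(-5) and C = 0.28:
    |e_{n+1}| ≈ 0.28 × (10^(-5))² = 0.28 × 10^(-10)

(a) 2 (quadratic); (b) |e_{n+1}| ≈ 2.800e-11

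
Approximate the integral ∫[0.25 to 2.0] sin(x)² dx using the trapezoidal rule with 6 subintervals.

f(x) = sin(x)²
a = 0.25, b = 2.0, n = 6
h = (b - a)/n = 0.291667

Trapezoidal rule: (h/2)[f(x₀) + 2f(x₁) + 2f(x₂) + ... + f(xₙ)]

x_0 = 0.2500, f(x_0) = 0.061209, coefficient = 1
x_1 = 0.5417, f(x_1) = 0.265807, coefficient = 2
x_2 = 0.8333, f(x_2) = 0.547862, coefficient = 2
x_3 = 1.1250, f(x_3) = 0.814087, coefficient = 2
x_4 = 1.4167, f(x_4) = 0.976432, coefficient = 2
x_5 = 1.7083, f(x_5) = 0.981203, coefficient = 2
x_6 = 2.0000, f(x_6) = 0.826822, coefficient = 1

I ≈ (0.291667/2) × 8.058810 = 1.175243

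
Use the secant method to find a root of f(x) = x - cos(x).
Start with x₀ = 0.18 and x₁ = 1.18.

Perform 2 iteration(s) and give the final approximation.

f(x) = x - cos(x)
x₀ = 0.18, x₁ = 1.18

Secant formula: x_{n+1} = x_n - f(x_n)(x_n - x_{n-1})/(f(x_n) - f(x_{n-1}))

Iteration 1:
  f(0.180000) = -0.803844
  f(1.180000) = 0.799075
  x_2 = 1.180000 - 0.799075×(1.180000 - 0.180000)/(0.799075 - (-0.803844))
       = 0.681487
Iteration 2:
  f(1.180000) = 0.799075
  f(0.681487) = -0.095149
  x_3 = 0.681487 - (-0.095149)×(0.681487 - 1.180000)/(-0.095149 - 0.799075)
       = 0.734531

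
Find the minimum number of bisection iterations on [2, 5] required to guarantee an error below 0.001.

We need (b-a)/2^n ≤ 0.001
(5 - 2)/2^n ≤ 0.001
3/2^n ≤ 0.001
2^n ≥ 3000
n ≥ log₂(3000) = 11.55
n ≥ 12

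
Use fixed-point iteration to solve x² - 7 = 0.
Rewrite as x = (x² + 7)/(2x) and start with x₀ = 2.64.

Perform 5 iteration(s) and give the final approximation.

Equation: x² - 7 = 0
Fixed-point form: x = (x² + 7)/(2x)
x₀ = 2.64

x_1 = g(2.640000) = 2.645758
x_2 = g(2.645758) = 2.645751
x_3 = g(2.645751) = 2.645751
x_4 = g(2.645751) = 2.645751
x_5 = g(2.645751) = 2.645751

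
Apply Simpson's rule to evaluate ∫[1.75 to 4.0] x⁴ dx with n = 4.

f(x) = x⁴
a = 1.75, b = 4.0, n = 4
h = (b - a)/n = 0.562500

Simpson's rule: (h/3)[f(x₀) + 4f(x₁) + 2f(x₂) + ... + f(xₙ)]

x_0 = 1.7500, f(x_0) = 9.378906, coefficient = 1
x_1 = 2.3125, f(x_1) = 28.597427, coefficient = 4
x_2 = 2.8750, f(x_2) = 68.320557, coefficient = 2
x_3 = 3.4375, f(x_3) = 139.627457, coefficient = 4
x_4 = 4.0000, f(x_4) = 256.000000, coefficient = 1

I ≈ (0.562500/3) × 1074.919556 = 201.547417
Exact value: 201.517383
Error: 0.030034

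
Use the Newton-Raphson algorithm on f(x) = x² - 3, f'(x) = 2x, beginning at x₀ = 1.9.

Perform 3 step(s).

f(x) = x² - 3
f'(x) = 2x
x₀ = 1.9

Newton-Raphson formula: x_{n+1} = x_n - f(x_n)/f'(x_n)

Iteration 1:
  f(1.900000) = 0.610000
  f'(1.900000) = 3.800000
  x_1 = 1.900000 - 0.610000/3.800000 = 1.739474
Iteration 2:
  f(1.739474) = 0.025769
  f'(1.739474) = 3.478947
  x_2 = 1.739474 - 0.025769/3.478947 = 1.732067
Iteration 3:
  f(1.732067) = 0.000055
  f'(1.732067) = 3.464133
  x_3 = 1.732067 - 0.000055/3.464133 = 1.732051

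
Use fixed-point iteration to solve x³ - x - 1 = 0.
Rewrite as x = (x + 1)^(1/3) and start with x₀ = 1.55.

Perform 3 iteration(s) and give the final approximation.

Equation: x³ - x - 1 = 0
Fixed-point form: x = (x + 1)^(1/3)
x₀ = 1.55

x_1 = g(1.550000) = 1.366197
x_2 = g(1.366197) = 1.332550
x_3 = g(1.332550) = 1.326204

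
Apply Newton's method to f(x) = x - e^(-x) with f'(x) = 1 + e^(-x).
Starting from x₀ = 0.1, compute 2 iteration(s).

f(x) = x - e^(-x)
f'(x) = 1 + e^(-x)
x₀ = 0.1

Newton-Raphson formula: x_{n+1} = x_n - f(x_n)/f'(x_n)

Iteration 1:
  f(0.100000) = -0.804837
  f'(0.100000) = 1.904837
  x_1 = 0.100000 - (-0.804837)/1.904837 = 0.522523
Iteration 2:
  f(0.522523) = -0.070500
  f'(0.522523) = 1.593023
  x_2 = 0.522523 - (-0.070500)/1.593023 = 0.566778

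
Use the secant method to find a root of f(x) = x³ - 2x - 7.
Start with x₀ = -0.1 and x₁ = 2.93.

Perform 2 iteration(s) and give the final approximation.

f(x) = x³ - 2x - 7
x₀ = -0.1, x₁ = 2.93

Secant formula: x_{n+1} = x_n - f(x_n)(x_n - x_{n-1})/(f(x_n) - f(x_{n-1}))

Iteration 1:
  f(-0.100000) = -6.801000
  f(2.930000) = 12.293757
  x_2 = 2.930000 - 12.293757×(2.930000 - (-0.100000))/(12.293757 - (-6.801000))
       = 0.979198
Iteration 2:
  f(2.930000) = 12.293757
  f(0.979198) = -8.019513
  x_3 = 0.979198 - (-8.019513)×(0.979198 - 2.930000)/(-8.019513 - 12.293757)
       = 1.749359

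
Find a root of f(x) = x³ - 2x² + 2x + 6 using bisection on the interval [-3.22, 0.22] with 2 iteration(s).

f(x) = x³ - 2x² + 2x + 6
Initial interval: [-3.22, 0.22]

Iteration 1:
  c_1 = (-3.220000 + 0.220000)/2 = -1.500000
  f(c_1) = f(-1.500000) = -4.875000
  f(a) × f(c) ≥ 0, new interval: [-1.500000, 0.220000]
Iteration 2:
  c_2 = (-1.500000 + 0.220000)/2 = -0.640000
  f(c_2) = f(-0.640000) = 3.638656
  f(a) × f(c) < 0, new interval: [-1.500000, -0.640000]

After 2 iteration(s), the approximation is c_2 = -0.640000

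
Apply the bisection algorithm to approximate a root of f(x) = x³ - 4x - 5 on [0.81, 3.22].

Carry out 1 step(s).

f(x) = x³ - 4x - 5
Initial interval: [0.81, 3.22]

Iteration 1:
  c_1 = (0.810000 + 3.220000)/2 = 2.015000
  f(c_1) = f(2.015000) = -4.878647
  f(a) × f(c) ≥ 0, new interval: [2.015000, 3.220000]

After 1 iteration(s), the approximation is c_1 = 2.015000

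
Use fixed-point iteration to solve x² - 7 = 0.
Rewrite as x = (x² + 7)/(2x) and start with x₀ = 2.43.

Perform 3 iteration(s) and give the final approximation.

Equation: x² - 7 = 0
Fixed-point form: x = (x² + 7)/(2x)
x₀ = 2.43

x_1 = g(2.430000) = 2.655329
x_2 = g(2.655329) = 2.645769
x_3 = g(2.645769) = 2.645751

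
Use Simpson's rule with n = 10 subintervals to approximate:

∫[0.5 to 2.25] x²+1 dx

f(x) = x²+1
a = 0.5, b = 2.25, n = 10
h = (b - a)/n = 0.175000

Simpson's rule: (h/3)[f(x₀) + 4f(x₁) + 2f(x₂) + ... + f(xₙ)]

x_0 = 0.5000, f(x_0) = 1.250000, coefficient = 1
x_1 = 0.6750, f(x_1) = 1.455625, coefficient = 4
x_2 = 0.8500, f(x_2) = 1.722500, coefficient = 2
x_3 = 1.0250, f(x_3) = 2.050625, coefficient = 4
x_4 = 1.2000, f(x_4) = 2.440000, coefficient = 2
x_5 = 1.3750, f(x_5) = 2.890625, coefficient = 4
x_6 = 1.5500, f(x_6) = 3.402500, coefficient = 2
x_7 = 1.7250, f(x_7) = 3.975625, coefficient = 4
x_8 = 1.9000, f(x_8) = 4.610000, coefficient = 2
x_9 = 2.0750, f(x_9) = 5.305625, coefficient = 4
x_10 = 2.2500, f(x_10) = 6.062500, coefficient = 1

I ≈ (0.175000/3) × 94.375000 = 5.505208
Exact value: 5.505208
Error: 0.000000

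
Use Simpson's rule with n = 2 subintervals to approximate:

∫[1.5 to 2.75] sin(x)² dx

f(x) = sin(x)²
a = 1.5, b = 2.75, n = 2
h = (b - a)/n = 0.625000

Simpson's rule: (h/3)[f(x₀) + 4f(x₁) + 2f(x₂) + ... + f(xₙ)]

x_0 = 1.5000, f(x_0) = 0.994996, coefficient = 1
x_1 = 2.1250, f(x_1) = 0.723044, coefficient = 4
x_2 = 2.7500, f(x_2) = 0.145665, coefficient = 1

I ≈ (0.625000/3) × 4.032836 = 0.840174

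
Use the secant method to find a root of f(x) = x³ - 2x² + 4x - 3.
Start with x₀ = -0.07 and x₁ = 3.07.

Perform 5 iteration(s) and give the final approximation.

f(x) = x³ - 2x² + 4x - 3
x₀ = -0.07, x₁ = 3.07

Secant formula: x_{n+1} = x_n - f(x_n)(x_n - x_{n-1})/(f(x_n) - f(x_{n-1}))

Iteration 1:
  f(-0.070000) = -3.290143
  f(3.070000) = 19.364643
  x_2 = 3.070000 - 19.364643×(3.070000 - (-0.070000))/(19.364643 - (-3.290143))
       = 0.386021
Iteration 2:
  f(3.070000) = 19.364643
  f(0.386021) = -1.696420
  x_3 = 0.386021 - (-1.696420)×(0.386021 - 3.070000)/(-1.696420 - 19.364643)
       = 0.602209
Iteration 3:
  f(0.386021) = -1.696420
  f(0.602209) = -1.098081
  x_4 = 0.602209 - (-1.098081)×(0.602209 - 0.386021)/(-1.098081 - (-1.696420))
       = 0.998961
Iteration 4:
  f(0.602209) = -1.098081
  f(0.998961) = -0.003115
  x_5 = 0.998961 - (-0.003115)×(0.998961 - 0.602209)/(-0.003115 - (-1.098081))
       = 1.000090
Iteration 5:
  f(0.998961) = -0.003115
  f(1.000090) = 0.000270
  x_6 = 1.000090 - 0.000270×(1.000090 - 0.998961)/(0.000270 - (-0.003115))
       = 1.000000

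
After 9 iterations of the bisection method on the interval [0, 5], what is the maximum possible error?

Bisection error bound: |error| ≤ (b-a)/2^n
|error| ≤ (5 - 0)/2^9 = 5/2^9
|error| ≤ 0.0097656250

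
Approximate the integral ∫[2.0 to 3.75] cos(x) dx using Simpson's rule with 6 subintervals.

f(x) = cos(x)
a = 2.0, b = 3.75, n = 6
h = (b - a)/n = 0.291667

Simpson's rule: (h/3)[f(x₀) + 4f(x₁) + 2f(x₂) + ... + f(xₙ)]

x_0 = 2.0000, f(x_0) = -0.416147, coefficient = 1
x_1 = 2.2917, f(x_1) = -0.660039, coefficient = 4
x_2 = 2.5833, f(x_2) = -0.848178, coefficient = 2
x_3 = 2.8750, f(x_3) = -0.964674, coefficient = 4
x_4 = 3.1667, f(x_4) = -0.999686, coefficient = 2
x_5 = 3.4583, f(x_5) = -0.950256, coefficient = 4
x_6 = 3.7500, f(x_6) = -0.820559, coefficient = 1

I ≈ (0.291667/3) × -15.232309 = -1.480919
Exact value: -1.480859
Error: 0.000060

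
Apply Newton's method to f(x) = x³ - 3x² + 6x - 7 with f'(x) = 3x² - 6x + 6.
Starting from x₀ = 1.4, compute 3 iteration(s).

f(x) = x³ - 3x² + 6x - 7
f'(x) = 3x² - 6x + 6
x₀ = 1.4

Newton-Raphson formula: x_{n+1} = x_n - f(x_n)/f'(x_n)

Iteration 1:
  f(1.400000) = -1.736000
  f'(1.400000) = 3.480000
  x_1 = 1.400000 - (-1.736000)/3.480000 = 1.898851
Iteration 2:
  f(1.898851) = 0.422762
  f'(1.898851) = 5.423797
  x_2 = 1.898851 - 0.422762/5.423797 = 1.820905
Iteration 3:
  f(1.820905) = 0.015909
  f'(1.820905) = 5.021654
  x_3 = 1.820905 - 0.015909/5.021654 = 1.817737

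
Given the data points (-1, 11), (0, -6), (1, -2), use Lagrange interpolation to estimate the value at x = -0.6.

Lagrange interpolation formula:
P(x) = Σ yᵢ × Lᵢ(x)
where Lᵢ(x) = Π_{j≠i} (x - xⱼ)/(xᵢ - xⱼ)

L_0(-0.6) = (-0.6 - 0)/(-1 - 0) × (-0.6 - 1)/(-1 - 1) = 0.480000
L_1(-0.6) = (-0.6 - (-1))/(0 - (-1)) × (-0.6 - 1)/(0 - 1) = 0.640000
L_2(-0.6) = (-0.6 - (-1))/(1 - (-1)) × (-0.6 - 0)/(1 - 0) = -0.120000

P(-0.6) = 11×L_0(-0.6) + (-6)×L_1(-0.6) + (-2)×L_2(-0.6)
P(-0.6) = 1.680000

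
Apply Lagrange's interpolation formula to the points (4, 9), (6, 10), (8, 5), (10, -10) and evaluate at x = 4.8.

Lagrange interpolation formula:
P(x) = Σ yᵢ × Lᵢ(x)
where Lᵢ(x) = Π_{j≠i} (x - xⱼ)/(xᵢ - xⱼ)

L_0(4.8) = (4.8 - 6)/(4 - 6) × (4.8 - 8)/(4 - 8) × (4.8 - 10)/(4 - 10) = 0.416000
L_1(4.8) = (4.8 - 4)/(6 - 4) × (4.8 - 8)/(6 - 8) × (4.8 - 10)/(6 - 10) = 0.832000
L_2(4.8) = (4.8 - 4)/(8 - 4) × (4.8 - 6)/(8 - 6) × (4.8 - 10)/(8 - 10) = -0.312000
L_3(4.8) = (4.8 - 4)/(10 - 4) × (4.8 - 6)/(10 - 6) × (4.8 - 8)/(10 - 8) = 0.064000

P(4.8) = 9×L_0(4.8) + 10×L_1(4.8) + 5×L_2(4.8) + (-10)×L_3(4.8)
P(4.8) = 9.864000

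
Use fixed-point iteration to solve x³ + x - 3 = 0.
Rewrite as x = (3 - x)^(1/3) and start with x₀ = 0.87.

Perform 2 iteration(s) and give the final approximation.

Equation: x³ + x - 3 = 0
Fixed-point form: x = (3 - x)^(1/3)
x₀ = 0.87

x_1 = g(0.870000) = 1.286648
x_2 = g(1.286648) = 1.196600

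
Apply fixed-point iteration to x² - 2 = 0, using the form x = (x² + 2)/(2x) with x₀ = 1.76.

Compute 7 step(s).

Equation: x² - 2 = 0
Fixed-point form: x = (x² + 2)/(2x)
x₀ = 1.76

x_1 = g(1.760000) = 1.448182
x_2 = g(1.448182) = 1.414612
x_3 = g(1.414612) = 1.414214
x_4 = g(1.414214) = 1.414214
x_5 = g(1.414214) = 1.414214
x_6 = g(1.414214) = 1.414214
x_7 = g(1.414214) = 1.414214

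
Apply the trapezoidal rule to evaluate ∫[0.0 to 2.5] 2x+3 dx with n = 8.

f(x) = 2x+3
a = 0.0, b = 2.5, n = 8
h = (b - a)/n = 0.312500

Trapezoidal rule: (h/2)[f(x₀) + 2f(x₁) + 2f(x₂) + ... + f(xₙ)]

x_0 = 0.0000, f(x_0) = 3.000000, coefficient = 1
x_1 = 0.3125, f(x_1) = 3.625000, coefficient = 2
x_2 = 0.6250, f(x_2) = 4.250000, coefficient = 2
x_3 = 0.9375, f(x_3) = 4.875000, coefficient = 2
x_4 = 1.2500, f(x_4) = 5.500000, coefficient = 2
x_5 = 1.5625, f(x_5) = 6.125000, coefficient = 2
x_6 = 1.8750, f(x_6) = 6.750000, coefficient = 2
x_7 = 2.1875, f(x_7) = 7.375000, coefficient = 2
x_8 = 2.5000, f(x_8) = 8.000000, coefficient = 1

I ≈ (0.312500/2) × 88.000000 = 13.750000
Exact value: 13.750000
Error: 0.000000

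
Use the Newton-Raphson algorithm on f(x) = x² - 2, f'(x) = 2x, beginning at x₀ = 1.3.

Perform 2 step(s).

f(x) = x² - 2
f'(x) = 2x
x₀ = 1.3

Newton-Raphson formula: x_{n+1} = x_n - f(x_n)/f'(x_n)

Iteration 1:
  f(1.300000) = -0.310000
  f'(1.300000) = 2.600000
  x_1 = 1.300000 - (-0.310000)/2.600000 = 1.419231
Iteration 2:
  f(1.419231) = 0.014216
  f'(1.419231) = 2.838462
  x_2 = 1.419231 - 0.014216/2.838462 = 1.414222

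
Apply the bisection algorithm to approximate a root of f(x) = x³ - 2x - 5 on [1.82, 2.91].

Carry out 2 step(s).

f(x) = x³ - 2x - 5
Initial interval: [1.82, 2.91]

Iteration 1:
  c_1 = (1.820000 + 2.910000)/2 = 2.365000
  f(c_1) = f(2.365000) = 3.497977
  f(a) × f(c) < 0, new interval: [1.820000, 2.365000]
Iteration 2:
  c_2 = (1.820000 + 2.365000)/2 = 2.092500
  f(c_2) = f(2.092500) = -0.022871
  f(a) × f(c) ≥ 0, new interval: [2.092500, 2.365000]

After 2 iteration(s), the approximation is c_2 = 2.092500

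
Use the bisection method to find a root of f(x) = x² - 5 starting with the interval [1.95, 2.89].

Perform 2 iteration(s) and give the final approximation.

f(x) = x² - 5
Initial interval: [1.95, 2.89]

Iteration 1:
  c_1 = (1.950000 + 2.890000)/2 = 2.420000
  f(c_1) = f(2.420000) = 0.856400
  f(a) × f(c) < 0, new interval: [1.950000, 2.420000]
Iteration 2:
  c_2 = (1.950000 + 2.420000)/2 = 2.185000
  f(c_2) = f(2.185000) = -0.225775
  f(a) × f(c) ≥ 0, new interval: [2.185000, 2.420000]

After 2 iteration(s), the approximation is c_2 = 2.185000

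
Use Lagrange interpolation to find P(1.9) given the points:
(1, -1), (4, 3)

Lagrange interpolation formula:
P(x) = Σ yᵢ × Lᵢ(x)
where Lᵢ(x) = Π_{j≠i} (x - xⱼ)/(xᵢ - xⱼ)

L_0(1.9) = (1.9 - 4)/(1 - 4) = 0.700000
L_1(1.9) = (1.9 - 1)/(4 - 1) = 0.300000

P(1.9) = (-1)×L_0(1.9) + 3×L_1(1.9)
P(1.9) = 0.200000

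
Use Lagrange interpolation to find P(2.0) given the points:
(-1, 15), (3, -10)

Lagrange interpolation formula:
P(x) = Σ yᵢ × Lᵢ(x)
where Lᵢ(x) = Π_{j≠i} (x - xⱼ)/(xᵢ - xⱼ)

L_0(2.0) = (2.0 - 3)/(-1 - 3) = 0.250000
L_1(2.0) = (2.0 - (-1))/(3 - (-1)) = 0.750000

P(2.0) = 15×L_0(2.0) + (-10)×L_1(2.0)
P(2.0) = -3.750000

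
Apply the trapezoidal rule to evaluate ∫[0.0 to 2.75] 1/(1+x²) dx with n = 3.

f(x) = 1/(1+x²)
a = 0.0, b = 2.75, n = 3
h = (b - a)/n = 0.916667

Trapezoidal rule: (h/2)[f(x₀) + 2f(x₁) + 2f(x₂) + ... + f(xₙ)]

x_0 = 0.0000, f(x_0) = 1.000000, coefficient = 1
x_1 = 0.9167, f(x_1) = 0.543396, coefficient = 2
x_2 = 1.8333, f(x_2) = 0.229299, coefficient = 2
x_3 = 2.7500, f(x_3) = 0.116788, coefficient = 1

I ≈ (0.916667/2) × 2.662180 = 1.220166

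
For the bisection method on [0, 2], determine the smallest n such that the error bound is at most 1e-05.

We need (b-a)/2^n ≤ 1e-05
(2 - 0)/2^n ≤ 1e-05
2/2^n ≤ 1e-05
2^n ≥ 200000
n ≥ log₂(200000) = 17.61
n ≥ 18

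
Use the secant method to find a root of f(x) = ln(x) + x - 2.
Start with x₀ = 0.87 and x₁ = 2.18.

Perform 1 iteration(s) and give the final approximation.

f(x) = ln(x) + x - 2
x₀ = 0.87, x₁ = 2.18

Secant formula: x_{n+1} = x_n - f(x_n)(x_n - x_{n-1})/(f(x_n) - f(x_{n-1}))

Iteration 1:
  f(0.870000) = -1.269262
  f(2.180000) = 0.959325
  x_2 = 2.180000 - 0.959325×(2.180000 - 0.870000)/(0.959325 - (-1.269262))
       = 1.616093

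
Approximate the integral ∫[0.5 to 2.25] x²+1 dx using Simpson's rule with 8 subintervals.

f(x) = x²+1
a = 0.5, b = 2.25, n = 8
h = (b - a)/n = 0.218750

Simpson's rule: (h/3)[f(x₀) + 4f(x₁) + 2f(x₂) + ... + f(xₙ)]

x_0 = 0.5000, f(x_0) = 1.250000, coefficient = 1
x_1 = 0.7188, f(x_1) = 1.516602, coefficient = 4
x_2 = 0.9375, f(x_2) = 1.878906, coefficient = 2
x_3 = 1.1562, f(x_3) = 2.336914, coefficient = 4
x_4 = 1.3750, f(x_4) = 2.890625, coefficient = 2
x_5 = 1.5938, f(x_5) = 3.540039, coefficient = 4
x_6 = 1.8125, f(x_6) = 4.285156, coefficient = 2
x_7 = 2.0312, f(x_7) = 5.125977, coefficient = 4
x_8 = 2.2500, f(x_8) = 6.062500, coefficient = 1

I ≈ (0.218750/3) × 75.500000 = 5.505208
Exact value: 5.505208
Error: 0.000000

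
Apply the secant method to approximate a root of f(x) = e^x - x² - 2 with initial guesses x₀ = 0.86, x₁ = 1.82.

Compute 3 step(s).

f(x) = e^x - x² - 2
x₀ = 0.86, x₁ = 1.82

Secant formula: x_{n+1} = x_n - f(x_n)(x_n - x_{n-1})/(f(x_n) - f(x_{n-1}))

Iteration 1:
  f(0.860000) = -0.376439
  f(1.820000) = 0.859458
  x_2 = 1.820000 - 0.859458×(1.820000 - 0.860000)/(0.859458 - (-0.376439))
       = 1.152404
Iteration 2:
  f(1.820000) = 0.859458
  f(1.152404) = -0.162240
  x_3 = 1.152404 - (-0.162240)×(1.152404 - 1.820000)/(-0.162240 - 0.859458)
       = 1.258415
Iteration 3:
  f(1.152404) = -0.162240
  f(1.258415) = -0.063770
  x_4 = 1.258415 - (-0.063770)×(1.258415 - 1.152404)/(-0.063770 - (-0.162240))
       = 1.327069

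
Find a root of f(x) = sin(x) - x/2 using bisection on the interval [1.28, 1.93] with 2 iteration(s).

f(x) = sin(x) - x/2
Initial interval: [1.28, 1.93]

Iteration 1:
  c_1 = (1.280000 + 1.930000)/2 = 1.605000
  f(c_1) = f(1.605000) = 0.196915
  f(a) × f(c) ≥ 0, new interval: [1.605000, 1.930000]
Iteration 2:
  c_2 = (1.605000 + 1.930000)/2 = 1.767500
  f(c_2) = f(1.767500) = 0.096966
  f(a) × f(c) ≥ 0, new interval: [1.767500, 1.930000]

After 2 iteration(s), the approximation is c_2 = 1.767500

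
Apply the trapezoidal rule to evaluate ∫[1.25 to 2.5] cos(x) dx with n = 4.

f(x) = cos(x)
a = 1.25, b = 2.5, n = 4
h = (b - a)/n = 0.312500

Trapezoidal rule: (h/2)[f(x₀) + 2f(x₁) + 2f(x₂) + ... + f(xₙ)]

x_0 = 1.2500, f(x_0) = 0.315322, coefficient = 1
x_1 = 1.5625, f(x_1) = 0.008296, coefficient = 2
x_2 = 1.8750, f(x_2) = -0.299534, coefficient = 2
x_3 = 2.1875, f(x_3) = -0.578349, coefficient = 2
x_4 = 2.5000, f(x_4) = -0.801144, coefficient = 1

I ≈ (0.312500/2) × -2.224994 = -0.347655
Exact value: -0.350512
Error: 0.002857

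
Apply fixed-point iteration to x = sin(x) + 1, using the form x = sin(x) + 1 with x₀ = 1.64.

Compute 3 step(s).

Equation: x = sin(x) + 1
Fixed-point form: x = sin(x) + 1
x₀ = 1.64

x_1 = g(1.640000) = 1.997606
x_2 = g(1.997606) = 1.910291
x_3 = g(1.910291) = 1.942923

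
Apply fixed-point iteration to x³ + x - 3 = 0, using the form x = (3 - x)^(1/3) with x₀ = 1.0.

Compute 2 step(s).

Equation: x³ + x - 3 = 0
Fixed-point form: x = (3 - x)^(1/3)
x₀ = 1.0

x_1 = g(1.000000) = 1.259921
x_2 = g(1.259921) = 1.202790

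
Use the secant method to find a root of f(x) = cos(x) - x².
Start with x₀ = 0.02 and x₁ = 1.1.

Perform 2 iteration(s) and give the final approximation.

f(x) = cos(x) - x²
x₀ = 0.02, x₁ = 1.1

Secant formula: x_{n+1} = x_n - f(x_n)(x_n - x_{n-1})/(f(x_n) - f(x_{n-1}))

Iteration 1:
  f(0.020000) = 0.999400
  f(1.100000) = -0.756404
  x_2 = 1.100000 - (-0.756404)×(1.100000 - 0.020000)/(-0.756404 - 0.999400)
       = 0.634734
Iteration 2:
  f(1.100000) = -0.756404
  f(0.634734) = 0.402343
  x_3 = 0.634734 - 0.402343×(0.634734 - 1.100000)/(0.402343 - (-0.756404))
       = 0.796285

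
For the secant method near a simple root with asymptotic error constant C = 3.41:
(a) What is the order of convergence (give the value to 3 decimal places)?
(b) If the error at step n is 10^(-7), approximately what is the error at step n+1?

(a) Secant method has superlinear convergence with order φ = (1+√5)/2 ≈ 1.618.
    This means |e_{n+1}| ≈ C|e_n|^1.618.

(b) With |e_n| = 10^(-7) and C = 3.41:
    |e_{n+1}| ≈ 3.41 × (10^(-7))^1.618 = 3.41 × 10^(-11.33)

(a) ≈ 1.618 (golden ratio); (b) |e_{n+1}| ≈ 1.609e-11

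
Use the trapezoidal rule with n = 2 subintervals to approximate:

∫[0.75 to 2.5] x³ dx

f(x) = x³
a = 0.75, b = 2.5, n = 2
h = (b - a)/n = 0.875000

Trapezoidal rule: (h/2)[f(x₀) + 2f(x₁) + 2f(x₂) + ... + f(xₙ)]

x_0 = 0.7500, f(x_0) = 0.421875, coefficient = 1
x_1 = 1.6250, f(x_1) = 4.291016, coefficient = 2
x_2 = 2.5000, f(x_2) = 15.625000, coefficient = 1

I ≈ (0.875000/2) × 24.628906 = 10.775146
Exact value: 9.686523
Error: 1.088623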